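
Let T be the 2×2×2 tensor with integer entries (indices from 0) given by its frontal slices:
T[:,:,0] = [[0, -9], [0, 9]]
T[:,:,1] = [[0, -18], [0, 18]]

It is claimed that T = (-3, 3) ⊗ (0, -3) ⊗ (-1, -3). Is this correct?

No

Reconstruct entry (0,1,1) from the claimed factors: Σₗ aₗ[0]bₗ[1]cₗ[1] = (-3)·(-3)·(-3) = -27, but T[0,1,1] = -18. The claim is false.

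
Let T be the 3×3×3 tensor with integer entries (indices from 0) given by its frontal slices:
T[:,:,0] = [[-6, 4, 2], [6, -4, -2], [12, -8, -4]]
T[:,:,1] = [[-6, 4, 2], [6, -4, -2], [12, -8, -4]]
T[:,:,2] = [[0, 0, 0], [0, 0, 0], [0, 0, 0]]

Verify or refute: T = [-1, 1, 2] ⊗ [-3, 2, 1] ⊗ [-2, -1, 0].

No

Reconstruct entry (0,0,1) from the claimed factors: Σₗ aₗ[0]bₗ[0]cₗ[1] = (-1)·(-3)·(-1) = -3, but T[0,0,1] = -6. The claim is false.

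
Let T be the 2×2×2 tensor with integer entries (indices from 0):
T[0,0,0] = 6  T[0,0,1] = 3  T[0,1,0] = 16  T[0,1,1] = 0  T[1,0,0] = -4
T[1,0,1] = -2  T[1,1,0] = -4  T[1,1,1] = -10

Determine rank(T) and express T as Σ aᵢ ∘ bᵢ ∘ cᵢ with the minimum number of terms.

Lower bound: the mode-3 unfolding of T (rows indexed by k, columns by (i,j) = (0,0), (0,1), (1,0), (1,1)) is [[6, 16, -4, -4], [3, 0, -2, -10]].
There the 2×2 minor on rows k ∈ {0, 1}, columns (i,j) ∈ {(0,0), (0,1)} is det [[6, 16], [3, 0]] = -48 ≠ 0, so this unfolding has rank ≥ 2; CP rank is at least every unfolding rank, so rank(T) ≥ 2. (Flattening ranks never certify an upper bound on CP rank; for that we must actually write T with 2 rank-1 terms.)
Upper bound — finding two terms. Write S_k = T[:,:,k] for the frontal slices: S₀ = [[6, 16], [-4, -4]], S₁ = [[3, 0], [-2, -10]].
If T = a₁ ∘ b₁ ∘ c₁ + a₂ ∘ b₂ ∘ c₂ then each S_k = c₁[k]·a₁b₁ᵀ + c₂[k]·a₂b₂ᵀ. S₀ and S₁ are linearly independent, so a₁b₁ᵀ and a₂b₂ᵀ must span the same plane of matrices: they are the rank-1 matrices of the form x·S₀ + y·S₁.
det(x·S₀ + y·S₁) is 40·x² − 40·xy − 30·y² = 10·(2·x − 3·y)(2·x + y), vanishing at (x:y) = (3:2) and (1:-2).
M₁ = 3·S₀ + 2·S₁ = [[24, 48], [-16, -32]] = 8·[3, -2][1, 2]ᵀ and M₂ = S₀ − 2·S₁ = [[0, 16], [0, 16]] = 16·[1, 1][0, 1]ᵀ, so take a₁ = [3, -2], b₁ = [1, 2], a₂ = [1, 1], b₂ = [0, 1].
Each slice is an integer combination of E₁ = a₁b₁ᵀ and E₂ = a₂b₂ᵀ: S₀ = 2·E₁ + 4·E₂, S₁ = E₁ − 6·E₂; reading off coefficients, c₁ = [2, 1] and c₂ = [4, -6].
Hence T = [3, -2] ∘ [1, 2] ∘ [2, 1] + [1, 1] ∘ [0, 1] ∘ [4, -6], so rank(T) ≤ 2.
These bounds meet, so rank(T) = 2.

rank(T) = 2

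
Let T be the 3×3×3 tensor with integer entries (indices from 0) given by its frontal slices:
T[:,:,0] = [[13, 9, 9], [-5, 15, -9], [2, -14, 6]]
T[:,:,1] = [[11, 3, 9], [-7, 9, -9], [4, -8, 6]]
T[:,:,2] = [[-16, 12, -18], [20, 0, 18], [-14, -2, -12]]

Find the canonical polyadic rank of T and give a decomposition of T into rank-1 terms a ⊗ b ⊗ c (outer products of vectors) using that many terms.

rank(T) = 2

Lower bound: the mode-2 unfolding of T (rows indexed by j, columns by (i,k) = (0,0), (0,1), (0,2), (1,0), (1,1), (1,2), (2,0), (2,1), (2,2)) is [[13, 11, -16, -5, -7, 20, 2, 4, -14], [9, 3, 12, 15, 9, 0, -14, -8, -2], [9, 9, -18, -9, -9, 18, 6, 6, -12]].
There the 2×2 minor on rows j ∈ {0, 1}, columns (i,k) ∈ {(0,0), (0,1)} is det [[13, 11], [9, 3]] = -60 ≠ 0, so this unfolding has rank ≥ 2; CP rank is at least every unfolding rank, so rank(T) ≥ 2. (Unfolding ranks only ever bound the CP rank from below — rank(T) can be strictly larger than all of them — so the matching upper bound has to come from an explicit 2-term decomposition.)
Upper bound — finding two terms. Write S_k = T[:,:,k] for the frontal slices: S₀ = [[13, 9, 9], [-5, 15, -9], [2, -14, 6]], S₁ = [[11, 3, 9], [-7, 9, -9], [4, -8, 6]], S₂ = [[-16, 12, -18], [20, 0, 18], [-14, -2, -12]].
If T = a₁ ⊗ b₁ ⊗ c₁ + a₂ ⊗ b₂ ⊗ c₂ then each S_k = c₁[k]·a₁b₁ᵀ + c₂[k]·a₂b₂ᵀ. S₀ and S₁ are linearly independent, so a₁b₁ᵀ and a₂b₂ᵀ must span the same plane of matrices: they are the rank-1 matrices of the form x·S₀ + y·S₁.
The 2×2 minor of x·S₀ + y·S₁ on rows {0,1}, columns {0,1} is 240·x² + 360·xy + 120·y² = 120·(x + y)(2·x + y), vanishing at (x:y) = (1:-1) and (1:-2).
M₁ = S₀ − S₁ = [[2, 6, 0], [2, 6, 0], [-2, -6, 0]] = 2·[1, 1, -1][1, 3, 0]ᵀ and M₂ = S₀ − 2·S₁ = [[-9, 3, -9], [9, -3, 9], [-6, 2, -6]] = −[3, -3, 2][3, -1, 3]ᵀ, so take a₁ = [1, 1, -1], b₁ = [1, 3, 0], a₂ = [3, -3, 2], b₂ = [3, -1, 3].
Each slice is an integer combination of E₁ = a₁b₁ᵀ and E₂ = a₂b₂ᵀ: S₀ = 4·E₁ + E₂, S₁ = 2·E₁ + E₂, S₂ = 2·E₁ − 2·E₂; reading off coefficients, c₁ = [4, 2, 2] and c₂ = [1, 1, -2].
Hence T = [1, 1, -1] ⊗ [1, 3, 0] ⊗ [4, 2, 2] + [3, -3, 2] ⊗ [3, -1, 3] ⊗ [1, 1, -2], so rank(T) ≤ 2.
These bounds meet, so rank(T) = 2.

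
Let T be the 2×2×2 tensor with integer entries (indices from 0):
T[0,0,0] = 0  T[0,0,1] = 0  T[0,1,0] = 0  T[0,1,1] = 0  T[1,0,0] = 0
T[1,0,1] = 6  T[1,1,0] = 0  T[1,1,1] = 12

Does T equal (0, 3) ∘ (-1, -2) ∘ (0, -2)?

Reconstruct entrywise from the claimed factors. For example, T[0,0,0] = 0 and Σₗ aₗ[0]bₗ[0]cₗ[0] = (0)·(-1)·(0) = 0; checking all 8 entries, every one matches. The claim holds.

Yes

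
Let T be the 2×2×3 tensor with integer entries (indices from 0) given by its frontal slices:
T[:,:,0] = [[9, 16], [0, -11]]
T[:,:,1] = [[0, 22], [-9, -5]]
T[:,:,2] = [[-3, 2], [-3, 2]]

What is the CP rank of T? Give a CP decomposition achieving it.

rank(T) = 2

Lower bound: the mode-2 unfolding of T (rows indexed by j, columns by (i,k) = (0,0), (0,1), (0,2), (1,0), (1,1), (1,2)) is [[9, 0, -3, 0, -9, -3], [16, 22, 2, -11, -5, 2]].
There the 2×2 minor on rows j ∈ {0, 1}, columns (i,k) ∈ {(0,0), (0,1)} is det [[9, 0], [16, 22]] = 198 ≠ 0, so this unfolding has rank ≥ 2; CP rank is at least every unfolding rank, so rank(T) ≥ 2. (Unfolding ranks only ever bound the CP rank from below — rank(T) can be strictly larger than all of them — so the matching upper bound has to come from an explicit 2-term decomposition.)
Upper bound — finding two terms. Write S_k = T[:,:,k] for the frontal slices: S₀ = [[9, 16], [0, -11]], S₁ = [[0, 22], [-9, -5]], S₂ = [[-3, 2], [-3, 2]].
If T = a₁ ⊗ b₁ ⊗ c₁ + a₂ ⊗ b₂ ⊗ c₂ then each S_k = c₁[k]·a₁b₁ᵀ + c₂[k]·a₂b₂ᵀ. S₀ and S₁ are linearly independent, so a₁b₁ᵀ and a₂b₂ᵀ must span the same plane of matrices: they are the rank-1 matrices of the form x·S₀ + y·S₁.
det(x·S₀ + y·S₁) is −99·x² + 99·xy + 198·y² = (-99)·(x − 2·y)(x + y), vanishing at (x:y) = (2:1) and (1:-1).
M₁ = 2·S₀ + S₁ = [[18, 54], [-9, -27]] = 9·[2, -1][1, 3]ᵀ and M₂ = S₀ − S₁ = [[9, -6], [9, -6]] = 3·[1, 1][3, -2]ᵀ, so take a₁ = [2, -1], b₁ = [1, 3], a₂ = [1, 1], b₂ = [3, -2].
Each slice is an integer combination of E₁ = a₁b₁ᵀ and E₂ = a₂b₂ᵀ: S₀ = 3·E₁ + E₂, S₁ = 3·E₁ − 2·E₂, S₂ = −E₂; reading off coefficients, c₁ = [3, 3, 0] and c₂ = [1, -2, -1].
Hence T = [2, -1] ⊗ [1, 3] ⊗ [3, 3, 0] + [1, 1] ⊗ [3, -2] ⊗ [1, -2, -1], so rank(T) ≤ 2.
These bounds meet, so rank(T) = 2.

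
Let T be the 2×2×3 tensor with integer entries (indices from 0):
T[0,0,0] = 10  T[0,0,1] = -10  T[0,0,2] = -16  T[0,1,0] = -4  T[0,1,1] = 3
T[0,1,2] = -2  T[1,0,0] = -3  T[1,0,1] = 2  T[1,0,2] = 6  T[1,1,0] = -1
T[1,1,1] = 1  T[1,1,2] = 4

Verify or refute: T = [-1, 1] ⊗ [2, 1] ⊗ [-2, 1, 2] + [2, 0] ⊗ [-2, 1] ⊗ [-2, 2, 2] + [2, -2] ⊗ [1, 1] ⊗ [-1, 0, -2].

No

Reconstruct entry (1,0,0) from the claimed factors: Σₗ aₗ[1]bₗ[0]cₗ[0] = (1)·(2)·(-2) + (0)·(-2)·(-2) + (-2)·(1)·(-1) = -2, but T[1,0,0] = -3. The claim is false.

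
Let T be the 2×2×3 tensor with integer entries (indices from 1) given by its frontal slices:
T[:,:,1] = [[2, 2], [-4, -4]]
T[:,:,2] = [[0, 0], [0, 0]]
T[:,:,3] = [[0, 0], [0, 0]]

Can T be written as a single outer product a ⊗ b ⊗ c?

If T = a ⊗ b ⊗ c then every fibre of T is a multiple of the corresponding factor, so read the factors off the fibres through the nonzero entry T[1,1,1] = 2.
The mode-1 fibre T[:,1,1] = [2, -4] gives a = [1, -2] (primitive direction); the mode-2 fibre T[1,:,1] = [2, 2] gives b = [1, 1]; then c[k] = T[1,1,k] / (a[1]·b[1]) = [2, 0, 0] / 1 = [2, 0, 0].
Expanding [1, -2] ⊗ [1, 1] ⊗ [2, 0, 0] reproduces all 12 entries of T, so T = [1, -2] ⊗ [1, 1] ⊗ [2, 0, 0] and rank(T) ≤ 1.
Equivalently every frontal slice T[:,:,k] is c[k] times the rank-1 matrix [1, -2] ⊗ [1, 1]. So T has rank 1 (it is nonzero).

Yes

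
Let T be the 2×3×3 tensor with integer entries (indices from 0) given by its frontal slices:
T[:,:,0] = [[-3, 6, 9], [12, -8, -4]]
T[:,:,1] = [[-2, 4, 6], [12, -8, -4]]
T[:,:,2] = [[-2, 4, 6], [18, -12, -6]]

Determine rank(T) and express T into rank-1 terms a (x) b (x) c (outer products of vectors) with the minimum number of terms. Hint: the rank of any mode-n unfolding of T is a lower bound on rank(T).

Lower bound: the mode-2 unfolding of T (rows indexed by j, columns by (i,k) = (0,0), (0,1), (0,2), (1,0), (1,1), (1,2)) is [[-3, -2, -2, 12, 12, 18], [6, 4, 4, -8, -8, -12], [9, 6, 6, -4, -4, -6]].
There the 2×2 minor on rows j ∈ {0, 1}, columns (i,k) ∈ {(0,0), (1,0)} is det [[-3, 12], [6, -8]] = -48 ≠ 0, so this unfolding has rank ≥ 2; CP rank is at least every unfolding rank, so rank(T) ≥ 2. (Flattening ranks never certify an upper bound on CP rank; for that we must actually write T with 2 rank-1 terms.)
Upper bound — finding two terms. Write S_k = T[:,:,k] for the frontal slices: S₀ = [[-3, 6, 9], [12, -8, -4]], S₁ = [[-2, 4, 6], [12, -8, -4]], S₂ = [[-2, 4, 6], [18, -12, -6]].
If T = a₁ (x) b₁ (x) c₁ + a₂ (x) b₂ (x) c₂ then each S_k = c₁[k]·a₁b₁ᵀ + c₂[k]·a₂b₂ᵀ. S₀ and S₁ are linearly independent, so a₁b₁ᵀ and a₂b₂ᵀ must span the same plane of matrices: they are the rank-1 matrices of the form x·S₀ + y·S₁.
The 2×2 minor of x·S₀ + y·S₁ on rows {0,1}, columns {0,1} is −48·x² − 80·xy − 32·y² = (-16)·(3·x + 2·y)(x + y), vanishing at (x:y) = (2:-3) and (1:-1).
M₁ = 2·S₀ − 3·S₁ = [[0, 0, 0], [-12, 8, 4]] = (-4)·(0, 1)(3, -2, -1)ᵀ and M₂ = S₀ − S₁ = [[-1, 2, 3], [0, 0, 0]] = −(1, 0)(1, -2, -3)ᵀ, so take a₁ = (0, 1), b₁ = (3, -2, -1), a₂ = (1, 0), b₂ = (1, -2, -3).
Each slice is an integer combination of E₁ = a₁b₁ᵀ and E₂ = a₂b₂ᵀ: S₀ = 4·E₁ − 3·E₂, S₁ = 4·E₁ − 2·E₂, S₂ = 6·E₁ − 2·E₂; reading off coefficients, c₁ = (4, 4, 6) and c₂ = (-3, -2, -2).
Hence T = (0, 1) (x) (3, -2, -1) (x) (4, 4, 6) + (1, 0) (x) (1, -2, -3) (x) (-3, -2, -2), so rank(T) ≤ 2.
These bounds meet, so rank(T) = 2.

rank(T) = 2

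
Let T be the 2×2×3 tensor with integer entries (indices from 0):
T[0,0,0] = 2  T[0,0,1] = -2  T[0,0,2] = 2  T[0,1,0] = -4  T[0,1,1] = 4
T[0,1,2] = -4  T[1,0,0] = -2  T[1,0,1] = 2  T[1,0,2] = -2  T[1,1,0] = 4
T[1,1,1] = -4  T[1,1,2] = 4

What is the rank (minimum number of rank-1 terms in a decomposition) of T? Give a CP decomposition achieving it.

Lower bound: T ≠ 0 (e.g. T[0,0,0] = 2), so rank(T) ≥ 1.
Upper bound: if T = a ∘ b ∘ c then every fibre of T is a multiple of the corresponding factor, so read the factors off the fibres through the nonzero entry T[0,0,0] = 2.
The mode-1 fibre T[:,0,0] = [2, -2] gives a = (1, -1) (primitive direction); the mode-2 fibre T[0,:,0] = [2, -4] gives b = (1, -2); then c[k] = T[0,0,k] / (a[0]·b[0]) = [2, -2, 2] / 1 = (2, -2, 2).
Expanding (1, -1) ∘ (1, -2) ∘ (2, -2, 2) reproduces all 12 entries of T, so T = (1, -1) ∘ (1, -2) ∘ (2, -2, 2) and rank(T) ≤ 1.
These bounds meet, so rank(T) = 1.
Check entry T[1,1,0] = 4: (-1)·(-2)·(2) = 4.

rank(T) = 1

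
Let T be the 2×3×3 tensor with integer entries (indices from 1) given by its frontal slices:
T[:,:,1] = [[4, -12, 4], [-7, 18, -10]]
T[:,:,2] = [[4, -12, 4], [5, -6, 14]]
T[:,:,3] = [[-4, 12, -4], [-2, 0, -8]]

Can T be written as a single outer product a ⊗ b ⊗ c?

The mode-1 unfolding of T (rows indexed by i, columns by (j,k) = (1,1), (1,2), (1,3), (2,1), (2,2), (2,3), (3,1), (3,2), (3,3)) is [[4, 4, -4, -12, -12, 12, 4, 4, -4], [-7, 5, -2, 18, -6, 0, -10, 14, -8]].
There the 2×2 minor on rows i ∈ {1, 2}, columns (j,k) ∈ {(1,1), (1,2)} is det [[4, 4], [-7, 5]] = 48 ≠ 0, so this unfolding has rank ≥ 2; CP rank is at least every unfolding rank, so rank(T) ≥ 2.
In particular rank(T) ≥ 2 > 1, so T is not rank-1.

No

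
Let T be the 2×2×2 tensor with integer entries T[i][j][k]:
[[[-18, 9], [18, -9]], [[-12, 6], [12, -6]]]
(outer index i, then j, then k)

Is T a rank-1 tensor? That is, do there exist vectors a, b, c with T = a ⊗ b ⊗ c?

Yes

If T = a ⊗ b ⊗ c then every fibre of T is a multiple of the corresponding factor, so read the factors off the fibres through the nonzero entry T[0,0,0] = -18.
The mode-1 fibre T[:,0,0] = [-18, -12] gives a = [3, 2] (primitive direction); the mode-2 fibre T[0,:,0] = [-18, 18] gives b = [1, -1]; then c[k] = T[0,0,k] / (a[0]·b[0]) = [-18, 9] / 3 = [-6, 3].
Expanding [3, 2] ⊗ [1, -1] ⊗ [-6, 3] reproduces all 8 entries of T, so T = [3, 2] ⊗ [1, -1] ⊗ [-6, 3] and rank(T) ≤ 1.
Equivalently every frontal slice T[:,:,k] is c[k] times the rank-1 matrix [3, 2] ⊗ [1, -1]. So T has rank 1 (it is nonzero).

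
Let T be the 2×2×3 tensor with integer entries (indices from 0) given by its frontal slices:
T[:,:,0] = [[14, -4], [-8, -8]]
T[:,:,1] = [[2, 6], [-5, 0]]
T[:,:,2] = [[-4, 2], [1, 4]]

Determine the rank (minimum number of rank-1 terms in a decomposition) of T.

Lower bound: the mode-3 unfolding of T (rows indexed by k, columns by (i,j) = (0,0), (0,1), (1,0), (1,1)) is [[14, -4, -8, -8], [2, 6, -5, 0], [-4, 2, 1, 4]].
There the 3×3 minor on rows k ∈ {0, 1, 2}, columns (i,j) ∈ {(0,0), (0,1), (1,0)} is det [[14, -4, -8], [2, 6, -5], [-4, 2, 1]] = -72 ≠ 0, so this unfolding has rank ≥ 3; CP rank is at least every unfolding rank, so rank(T) ≥ 3. (This is only a lower bound: in general the CP rank may exceed every unfolding rank, so we still need to exhibit 3 rank-1 terms summing to T.)
Upper bound: T is a sum of 3 rank-1 terms, T = [1, -1] (x) [1, 0] (x) [2, 0, 2] + [1, -1] (x) [2, 1] (x) [4, 2, -2] + [2, 1] (x) [1, -2] (x) [2, -1, -1] (one valid choice — decompositions are not unique — normalised so each a, b is primitive with positive first nonzero entry; check it by expanding all entries), so rank(T) ≤ 3.
These bounds meet, so rank(T) = 3.

3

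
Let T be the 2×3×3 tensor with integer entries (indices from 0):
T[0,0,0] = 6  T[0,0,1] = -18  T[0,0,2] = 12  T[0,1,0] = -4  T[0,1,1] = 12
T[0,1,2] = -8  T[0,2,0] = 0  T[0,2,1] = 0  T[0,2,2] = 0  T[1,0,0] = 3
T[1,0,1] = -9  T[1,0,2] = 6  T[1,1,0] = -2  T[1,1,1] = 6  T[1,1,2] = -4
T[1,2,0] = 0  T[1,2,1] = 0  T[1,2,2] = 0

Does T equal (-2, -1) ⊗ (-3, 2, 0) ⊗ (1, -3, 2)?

Reconstruct entrywise from the claimed factors. For example, T[0,0,1] = -18 and Σₗ aₗ[0]bₗ[0]cₗ[1] = (-2)·(-3)·(-3) = -18; checking all 18 entries, every one matches. The claim holds.

Yes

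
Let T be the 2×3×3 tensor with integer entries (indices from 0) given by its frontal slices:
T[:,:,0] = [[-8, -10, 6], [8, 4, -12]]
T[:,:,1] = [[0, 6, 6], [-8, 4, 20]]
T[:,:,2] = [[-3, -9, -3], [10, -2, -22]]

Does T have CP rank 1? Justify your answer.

No

The mode-1 unfolding of T (rows indexed by i, columns by (j,k) = (0,0), (0,1), (0,2), (1,0), (1,1), (1,2), (2,0), (2,1), (2,2)) is [[-8, 0, -3, -10, 6, -9, 6, 6, -3], [8, -8, 10, 4, 4, -2, -12, 20, -22]].
There the 2×2 minor on rows i ∈ {0, 1}, columns (j,k) ∈ {(0,0), (0,1)} is det [[-8, 0], [8, -8]] = 64 ≠ 0, so this unfolding has rank ≥ 2; CP rank is at least every unfolding rank, so rank(T) ≥ 2.
In particular rank(T) ≥ 2 > 1, so T is not rank-1.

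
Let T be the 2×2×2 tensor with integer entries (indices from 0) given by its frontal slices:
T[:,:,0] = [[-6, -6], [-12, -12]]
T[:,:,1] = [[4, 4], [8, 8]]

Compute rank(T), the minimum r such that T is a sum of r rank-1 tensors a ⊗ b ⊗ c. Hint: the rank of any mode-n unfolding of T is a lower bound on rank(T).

1

Lower bound: T ≠ 0 (e.g. T[0,0,0] = -6), so rank(T) ≥ 1.
Upper bound: if T = a ⊗ b ⊗ c then every fibre of T is a multiple of the corresponding factor, so read the factors off the fibres through the nonzero entry T[0,0,0] = -6.
The mode-1 fibre T[:,0,0] = [-6, -12] gives a = (1, 2) (primitive direction); the mode-2 fibre T[0,:,0] = [-6, -6] gives b = (1, 1); then c[k] = T[0,0,k] / (a[0]·b[0]) = [-6, 4] / 1 = (-6, 4).
Expanding (1, 2) ⊗ (1, 1) ⊗ (-6, 4) reproduces all 8 entries of T, so T = (1, 2) ⊗ (1, 1) ⊗ (-6, 4) and rank(T) ≤ 1.
These bounds meet, so rank(T) = 1.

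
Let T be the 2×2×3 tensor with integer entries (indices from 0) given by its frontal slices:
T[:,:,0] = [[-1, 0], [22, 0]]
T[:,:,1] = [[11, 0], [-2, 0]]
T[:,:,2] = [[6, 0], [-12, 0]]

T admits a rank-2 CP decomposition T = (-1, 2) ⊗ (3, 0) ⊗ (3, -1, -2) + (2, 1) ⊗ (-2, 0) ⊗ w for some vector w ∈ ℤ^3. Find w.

w = (-2, -2, 0)

Subtract the known terms from T to get the rank-1 residual R = (2, 1) ⊗ (-2, 0) ⊗ w, so R[i,j,k] = a[i]·b[j]·w[k]. Pick indices with nonzero a[0]·b[0] = (2)·(-2) = -4. Only the fibre through (0,0,·) is needed: R[0,0,:] = T[0,0,:] − Σₗ aₗ[0]bₗ[0]cₗ = [-1, 11, 6] − (-1)·(3)·(3, -1, -2) = [8, 8, 0]. Then w[k] = R[0,0,k] / -4 for each k, giving w = [8, 8, 0] / -4 = (-2, -2, 0).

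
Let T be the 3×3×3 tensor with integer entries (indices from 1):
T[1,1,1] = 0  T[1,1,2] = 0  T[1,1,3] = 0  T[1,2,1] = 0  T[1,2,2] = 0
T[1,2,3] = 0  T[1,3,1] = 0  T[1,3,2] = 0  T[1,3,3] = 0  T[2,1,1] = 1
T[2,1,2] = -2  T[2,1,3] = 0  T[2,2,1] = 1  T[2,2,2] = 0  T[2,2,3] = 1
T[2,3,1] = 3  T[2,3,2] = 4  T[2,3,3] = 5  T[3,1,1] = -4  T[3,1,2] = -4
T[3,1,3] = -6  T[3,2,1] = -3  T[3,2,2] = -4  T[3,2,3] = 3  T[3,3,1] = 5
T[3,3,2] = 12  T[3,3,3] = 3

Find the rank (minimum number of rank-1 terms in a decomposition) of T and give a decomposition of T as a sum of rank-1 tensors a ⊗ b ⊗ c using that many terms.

Lower bound: the mode-2 unfolding of T (rows indexed by j, columns by (i,k) = (1,1), (1,2), (1,3), (2,1), (2,2), (2,3), (3,1), (3,2), (3,3)) is [[0, 0, 0, 1, -2, 0, -4, -4, -6], [0, 0, 0, 1, 0, 1, -3, -4, 3], [0, 0, 0, 3, 4, 5, 5, 12, 3]].
There the 3×3 minor on rows j ∈ {1, 2, 3}, columns (i,k) ∈ {(2,1), (2,2), (3,1)} is det [[1, -2, -4], [1, 0, -3], [3, 4, 5]] = 24 ≠ 0, so this unfolding has rank ≥ 3; CP rank is at least every unfolding rank, so rank(T) ≥ 3. (This is only a lower bound: in general the CP rank may exceed every unfolding rank, so we still need to exhibit 3 rank-1 terms summing to T.)
Upper bound: T is a sum of 3 rank-1 terms, T = [0, 0, 1] ⊗ [0, 1, -1] ⊗ [-2, -4, 4] + [0, 1, -1] ⊗ [2, 1, 1] ⊗ [1, 0, 1] + [0, 1, 2] ⊗ [1, 0, -2] ⊗ [-1, -2, -2] (written with every a and b primitive with positive leading entry and the scale carried by c; CP decompositions are not unique, and this one is verified by expanding entrywise), so rank(T) ≤ 3.
These bounds meet, so rank(T) = 3.

rank(T) = 3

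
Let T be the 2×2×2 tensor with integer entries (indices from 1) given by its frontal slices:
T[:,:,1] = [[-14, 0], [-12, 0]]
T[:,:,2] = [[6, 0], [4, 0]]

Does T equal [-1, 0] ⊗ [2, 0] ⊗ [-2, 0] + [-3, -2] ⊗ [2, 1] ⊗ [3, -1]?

No

Reconstruct entry (1,2,1) from the claimed factors: Σₗ aₗ[1]bₗ[2]cₗ[1] = (-1)·(0)·(-2) + (-3)·(1)·(3) = -9, but T[1,2,1] = 0. The claim is false.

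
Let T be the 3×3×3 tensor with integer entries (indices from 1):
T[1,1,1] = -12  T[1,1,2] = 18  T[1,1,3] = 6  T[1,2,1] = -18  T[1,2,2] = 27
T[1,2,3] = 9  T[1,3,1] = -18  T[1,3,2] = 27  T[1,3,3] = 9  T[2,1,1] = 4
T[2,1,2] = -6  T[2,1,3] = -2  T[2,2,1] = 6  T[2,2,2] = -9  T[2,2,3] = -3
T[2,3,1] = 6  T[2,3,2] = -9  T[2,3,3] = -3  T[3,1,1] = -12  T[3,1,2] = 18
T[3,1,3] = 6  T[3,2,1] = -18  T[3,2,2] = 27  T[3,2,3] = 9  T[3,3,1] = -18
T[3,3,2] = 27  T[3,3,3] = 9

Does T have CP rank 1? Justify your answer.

Yes

If T = a ⊗ b ⊗ c then every fibre of T is a multiple of the corresponding factor, so read the factors off the fibres through the nonzero entry T[1,1,1] = -12.
The mode-1 fibre T[:,1,1] = [-12, 4, -12] gives a = [3, -1, 3] (primitive direction); the mode-2 fibre T[1,:,1] = [-12, -18, -18] gives b = [2, 3, 3]; then c[k] = T[1,1,k] / (a[1]·b[1]) = [-12, 18, 6] / 6 = [-2, 3, 1].
Expanding [3, -1, 3] ⊗ [2, 3, 3] ⊗ [-2, 3, 1] reproduces all 27 entries of T, so T = [3, -1, 3] ⊗ [2, 3, 3] ⊗ [-2, 3, 1] and rank(T) ≤ 1.
Equivalently every frontal slice T[:,:,k] is c[k] times the rank-1 matrix [3, -1, 3] ⊗ [2, 3, 3]. So T has rank 1 (it is nonzero).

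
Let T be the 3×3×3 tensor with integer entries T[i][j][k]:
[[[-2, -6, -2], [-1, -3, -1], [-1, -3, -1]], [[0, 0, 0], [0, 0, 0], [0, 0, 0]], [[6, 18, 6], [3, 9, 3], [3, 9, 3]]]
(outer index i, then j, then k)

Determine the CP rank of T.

Lower bound: T ≠ 0 (e.g. T[0,0,0] = -2), so rank(T) ≥ 1.
Upper bound: if T = a ⊗ b ⊗ c then every fibre of T is a multiple of the corresponding factor, so read the factors off the fibres through the nonzero entry T[0,0,0] = -2.
The mode-1 fibre T[:,0,0] = [-2, 0, 6] gives a = [1, 0, -3] (primitive direction); the mode-2 fibre T[0,:,0] = [-2, -1, -1] gives b = [2, 1, 1]; then c[k] = T[0,0,k] / (a[0]·b[0]) = [-2, -6, -2] / 2 = [-1, -3, -1].
Expanding [1, 0, -3] ⊗ [2, 1, 1] ⊗ [-1, -3, -1] reproduces all 27 entries of T, so T = [1, 0, -3] ⊗ [2, 1, 1] ⊗ [-1, -3, -1] and rank(T) ≤ 1.
These bounds meet, so rank(T) = 1.

1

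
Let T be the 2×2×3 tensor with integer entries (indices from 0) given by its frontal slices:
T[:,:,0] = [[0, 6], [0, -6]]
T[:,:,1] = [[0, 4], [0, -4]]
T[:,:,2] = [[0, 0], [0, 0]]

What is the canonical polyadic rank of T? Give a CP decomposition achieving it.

Lower bound: T ≠ 0 (e.g. T[0,1,0] = 6), so rank(T) ≥ 1.
Upper bound: if T = a ⊗ b ⊗ c then every fibre of T is a multiple of the corresponding factor, so read the factors off the fibres through the nonzero entry T[0,1,0] = 6.
The mode-1 fibre T[:,1,0] = [6, -6] gives a = [1, -1] (primitive direction); the mode-2 fibre T[0,:,0] = [0, 6] gives b = [0, 1]; then c[k] = T[0,1,k] / (a[0]·b[1]) = [6, 4, 0] / 1 = [6, 4, 0].
Expanding [1, -1] ⊗ [0, 1] ⊗ [6, 4, 0] reproduces all 12 entries of T, so T = [1, -1] ⊗ [0, 1] ⊗ [6, 4, 0] and rank(T) ≤ 1.
These bounds meet, so rank(T) = 1.

rank(T) = 1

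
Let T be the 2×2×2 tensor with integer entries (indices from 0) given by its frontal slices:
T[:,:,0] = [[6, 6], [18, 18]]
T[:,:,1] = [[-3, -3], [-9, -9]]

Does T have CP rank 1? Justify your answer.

If T = a ⊗ b ⊗ c then every fibre of T is a multiple of the corresponding factor, so read the factors off the fibres through the nonzero entry T[0,0,0] = 6.
The mode-1 fibre T[:,0,0] = [6, 18] gives a = (1, 3) (primitive direction); the mode-2 fibre T[0,:,0] = [6, 6] gives b = (1, 1); then c[k] = T[0,0,k] / (a[0]·b[0]) = [6, -3] / 1 = (6, -3).
Expanding (1, 3) ⊗ (1, 1) ⊗ (6, -3) reproduces all 8 entries of T, so T = (1, 3) ⊗ (1, 1) ⊗ (6, -3) and rank(T) ≤ 1.
Equivalently every frontal slice T[:,:,k] is c[k] times the rank-1 matrix (1, 3) ⊗ (1, 1). So T has rank 1 (it is nonzero).

Yes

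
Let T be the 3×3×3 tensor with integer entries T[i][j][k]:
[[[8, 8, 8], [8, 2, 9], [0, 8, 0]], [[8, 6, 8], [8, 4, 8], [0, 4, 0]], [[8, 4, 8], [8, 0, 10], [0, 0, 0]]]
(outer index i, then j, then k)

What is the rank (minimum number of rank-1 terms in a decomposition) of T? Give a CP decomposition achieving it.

rank(T) = 3

Lower bound: the mode-3 unfolding of T (rows indexed by k, columns by (i,j) = (0,0), (0,1), (0,2), (1,0), (1,1), (1,2), (2,0), (2,1), (2,2)) is [[8, 8, 0, 8, 8, 0, 8, 8, 0], [8, 2, 8, 6, 4, 4, 4, 0, 0], [8, 9, 0, 8, 8, 0, 8, 10, 0]].
There the 3×3 minor on rows k ∈ {0, 1, 2}, columns (i,j) ∈ {(0,0), (0,1), (0,2)} is det [[8, 8, 0], [8, 2, 8], [8, 9, 0]] = -64 ≠ 0, so this unfolding has rank ≥ 3; CP rank is at least every unfolding rank, so rank(T) ≥ 3. (This is only a lower bound: in general the CP rank may exceed every unfolding rank, so we still need to exhibit 3 rank-1 terms summing to T.)
Upper bound: T is a sum of 3 rank-1 terms, T = [1, 0, 2] ⊗ [0, 1, 0] ⊗ [0, -2, 1] + [1, 1, 1] ⊗ [1, 1, 0] ⊗ [8, 4, 8] + [2, 1, 0] ⊗ [1, 0, 2] ⊗ [0, 2, 0] (one valid choice — decompositions are not unique — normalised so each a, b is primitive with positive first nonzero entry; check it by expanding all entries), so rank(T) ≤ 3.
These bounds meet, so rank(T) = 3.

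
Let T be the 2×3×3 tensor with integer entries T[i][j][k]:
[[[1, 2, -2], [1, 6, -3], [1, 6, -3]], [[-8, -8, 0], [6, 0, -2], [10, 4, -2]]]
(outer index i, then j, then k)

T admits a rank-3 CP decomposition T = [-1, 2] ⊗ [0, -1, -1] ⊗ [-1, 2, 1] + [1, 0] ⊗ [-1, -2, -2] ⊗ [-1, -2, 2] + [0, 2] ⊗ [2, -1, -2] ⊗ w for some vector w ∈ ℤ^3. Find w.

w = [-2, -2, 0]

Subtract the known terms from T to get the rank-1 residual R = [0, 2] ⊗ [2, -1, -2] ⊗ w, so R[i,j,k] = a[i]·b[j]·w[k]. Pick indices with nonzero a[1]·b[0] = (2)·(2) = 4. Only the fibre through (1,0,·) is needed: R[1,0,:] = T[1,0,:] − Σₗ aₗ[1]bₗ[0]cₗ = [-8, -8, 0] − (2)·(0)·[-1, 2, 1] − (0)·(-1)·[-1, -2, 2] = [-8, -8, 0]. Then w[k] = R[1,0,k] / 4 for each k, giving w = [-8, -8, 0] / 4 = [-2, -2, 0].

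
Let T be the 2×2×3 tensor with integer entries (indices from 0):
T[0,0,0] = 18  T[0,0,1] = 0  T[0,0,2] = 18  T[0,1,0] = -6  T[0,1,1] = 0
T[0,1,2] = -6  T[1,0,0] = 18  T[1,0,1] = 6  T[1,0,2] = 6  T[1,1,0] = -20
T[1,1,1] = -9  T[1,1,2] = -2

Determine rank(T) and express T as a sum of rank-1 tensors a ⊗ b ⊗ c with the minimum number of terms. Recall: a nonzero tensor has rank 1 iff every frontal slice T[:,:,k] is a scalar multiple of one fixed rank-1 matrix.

Lower bound: the mode-3 unfolding of T (rows indexed by k, columns by (i,j) = (0,0), (0,1), (1,0), (1,1)) is [[18, -6, 18, -20], [0, 0, 6, -9], [18, -6, 6, -2]].
There the 2×2 minor on rows k ∈ {0, 1}, columns (i,j) ∈ {(0,0), (1,0)} is det [[18, 18], [0, 6]] = 108 ≠ 0, so this unfolding has rank ≥ 2; CP rank is at least every unfolding rank, so rank(T) ≥ 2. (This is only a lower bound: in general the CP rank may exceed every unfolding rank, so we still need to exhibit 2 rank-1 terms summing to T.)
Upper bound — finding two terms. Write S_k = T[:,:,k] for the frontal slices: S₀ = [[18, -6], [18, -20]], S₁ = [[0, 0], [6, -9]], S₂ = [[18, -6], [6, -2]].
If T = a₁ ⊗ b₁ ⊗ c₁ + a₂ ⊗ b₂ ⊗ c₂ then each S_k = c₁[k]·a₁b₁ᵀ + c₂[k]·a₂b₂ᵀ. S₀ and S₁ are linearly independent, so a₁b₁ᵀ and a₂b₂ᵀ must span the same plane of matrices: they are the rank-1 matrices of the form x·S₀ + y·S₁.
det(x·S₀ + y·S₁) is −252·x² − 126·xy = (-126)·(2·x + y)(x), vanishing at (x:y) = (1:-2) and (0:1).
M₁ = S₀ − 2·S₁ = [[18, -6], [6, -2]] = 2·[3, 1][3, -1]ᵀ and M₂ = S₁ = [[0, 0], [6, -9]] = 3·[0, 1][2, -3]ᵀ, so take a₁ = [3, 1], b₁ = [3, -1], a₂ = [0, 1], b₂ = [2, -3].
Each slice is an integer combination of E₁ = a₁b₁ᵀ and E₂ = a₂b₂ᵀ: S₀ = 2·E₁ + 6·E₂, S₁ = 3·E₂, S₂ = 2·E₁; reading off coefficients, c₁ = [2, 0, 2] and c₂ = [6, 3, 0].
Hence T = [3, 1] ⊗ [3, -1] ⊗ [2, 0, 2] + [0, 1] ⊗ [2, -3] ⊗ [6, 3, 0], so rank(T) ≤ 2.
These bounds meet, so rank(T) = 2.

rank(T) = 2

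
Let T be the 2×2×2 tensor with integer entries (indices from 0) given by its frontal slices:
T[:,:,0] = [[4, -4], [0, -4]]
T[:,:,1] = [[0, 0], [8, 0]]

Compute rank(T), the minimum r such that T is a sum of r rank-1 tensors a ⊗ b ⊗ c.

Lower bound: the mode-2 unfolding of T (rows indexed by j, columns by (i,k) = (0,0), (0,1), (1,0), (1,1)) is [[4, 0, 0, 8], [-4, 0, -4, 0]].
There the 2×2 minor on rows j ∈ {0, 1}, columns (i,k) ∈ {(0,0), (1,0)} is det [[4, 0], [-4, -4]] = -16 ≠ 0, so this unfolding has rank ≥ 2; CP rank is at least every unfolding rank, so rank(T) ≥ 2. (Flattening ranks never certify an upper bound on CP rank; for that we must actually write T with 2 rank-1 terms.)
Upper bound — finding two terms. Write S_k = T[:,:,k] for the frontal slices: S₀ = [[4, -4], [0, -4]], S₁ = [[0, 0], [8, 0]].
If T = a₁ ⊗ b₁ ⊗ c₁ + a₂ ⊗ b₂ ⊗ c₂ then each S_k = c₁[k]·a₁b₁ᵀ + c₂[k]·a₂b₂ᵀ. S₀ and S₁ are linearly independent, so a₁b₁ᵀ and a₂b₂ᵀ must span the same plane of matrices: they are the rank-1 matrices of the form x·S₀ + y·S₁.
det(x·S₀ + y·S₁) is −16·x² + 32·xy = (-16)·(x − 2·y)(x), vanishing at (x:y) = (2:1) and (0:1).
M₁ = 2·S₀ + S₁ = [[8, -8], [8, -8]] = 8·(1, 1)(1, -1)ᵀ and M₂ = S₁ = [[0, 0], [8, 0]] = 8·(0, 1)(1, 0)ᵀ, so take a₁ = (1, 1), b₁ = (1, -1), a₂ = (0, 1), b₂ = (1, 0).
Each slice is an integer combination of E₁ = a₁b₁ᵀ and E₂ = a₂b₂ᵀ: S₀ = 4·E₁ − 4·E₂, S₁ = 8·E₂; reading off coefficients, c₁ = (4, 0) and c₂ = (-4, 8).
Hence T = (1, 1) ⊗ (1, -1) ⊗ (4, 0) + (0, 1) ⊗ (1, 0) ⊗ (-4, 8), so rank(T) ≤ 2.
These bounds meet, so rank(T) = 2.

2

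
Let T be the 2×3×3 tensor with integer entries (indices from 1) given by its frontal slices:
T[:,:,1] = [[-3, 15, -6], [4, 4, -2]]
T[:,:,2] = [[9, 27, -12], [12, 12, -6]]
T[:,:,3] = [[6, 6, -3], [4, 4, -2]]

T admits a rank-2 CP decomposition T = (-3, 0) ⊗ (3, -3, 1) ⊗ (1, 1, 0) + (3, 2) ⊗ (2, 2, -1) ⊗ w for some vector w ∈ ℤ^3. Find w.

Subtract the known terms from T to get the rank-1 residual R = (3, 2) ⊗ (2, 2, -1) ⊗ w, so R[i,j,k] = a[i]·b[j]·w[k]. Pick indices with nonzero a[1]·b[1] = (3)·(2) = 6. Only the fibre through (1,1,·) is needed: R[1,1,:] = T[1,1,:] − Σₗ aₗ[1]bₗ[1]cₗ = [-3, 9, 6] − (-3)·(3)·(1, 1, 0) = [6, 18, 6]. Then w[k] = R[1,1,k] / 6 for each k, giving w = [6, 18, 6] / 6 = (1, 3, 1).

w = (1, 3, 1)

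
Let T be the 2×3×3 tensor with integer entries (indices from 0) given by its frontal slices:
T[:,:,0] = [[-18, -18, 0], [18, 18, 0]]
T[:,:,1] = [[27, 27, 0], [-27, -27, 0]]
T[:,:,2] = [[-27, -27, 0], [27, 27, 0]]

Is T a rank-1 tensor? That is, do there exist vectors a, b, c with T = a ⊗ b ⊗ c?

If T = a ⊗ b ⊗ c then every fibre of T is a multiple of the corresponding factor, so read the factors off the fibres through the nonzero entry T[0,0,0] = -18.
The mode-1 fibre T[:,0,0] = [-18, 18] gives a = [1, -1] (primitive direction); the mode-2 fibre T[0,:,0] = [-18, -18, 0] gives b = [1, 1, 0]; then c[k] = T[0,0,k] / (a[0]·b[0]) = [-18, 27, -27] / 1 = [-18, 27, -27].
Expanding [1, -1] ⊗ [1, 1, 0] ⊗ [-18, 27, -27] reproduces all 18 entries of T, so T = [1, -1] ⊗ [1, 1, 0] ⊗ [-18, 27, -27] and rank(T) ≤ 1.
Equivalently every frontal slice T[:,:,k] is c[k] times the rank-1 matrix [1, -1] ⊗ [1, 1, 0]. So T has rank 1 (it is nonzero).

Yes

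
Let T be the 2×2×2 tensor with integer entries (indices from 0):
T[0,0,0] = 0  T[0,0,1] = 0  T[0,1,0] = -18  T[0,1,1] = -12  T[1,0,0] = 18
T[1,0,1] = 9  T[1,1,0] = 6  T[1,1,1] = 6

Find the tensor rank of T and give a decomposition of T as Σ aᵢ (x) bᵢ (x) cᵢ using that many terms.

rank(T) = 2

Lower bound: in the mode-2 unfolding of T (rows indexed by j, columns by (i,k)) the 2×2 minor on rows j ∈ {0, 1}, columns (i,k) ∈ {(0,0), (1,0)} is det [[0, 18], [-18, 6]] = 324 ≠ 0, so that unfolding has rank ≥ 2 and hence rank(T) ≥ 2 (CP rank is at least every unfolding rank, though it can be larger).
Upper bound: with S_k = T[:,:,k], the two rank-1 terms a₁b₁ᵀ, a₂b₂ᵀ are the rank-1 members of the pencil x·S₀ + y·S₁.
det(x·S₀ + y·S₁) is 324·x² + 378·xy + 108·y² = 54·(3·x + 2·y)(2·x + y), vanishing at (x:y) = (2:-3) and (1:-2).
M₁ = 2·S₀ − 3·S₁ = [[0, 0], [9, -6]] = 3·(0, 1)(3, -2)ᵀ and M₂ = S₀ − 2·S₁ = [[0, 6], [0, -6]] = 6·(1, -1)(0, 1)ᵀ, so take a₁ = (0, 1), b₁ = (3, -2), a₂ = (1, -1), b₂ = (0, 1).
Each slice is an integer combination of E₁ = a₁b₁ᵀ and E₂ = a₂b₂ᵀ: S₀ = 6·E₁ − 18·E₂, S₁ = 3·E₁ − 12·E₂; reading off coefficients, c₁ = (6, 3) and c₂ = (-18, -12).
Hence T = (0, 1) (x) (3, -2) (x) (6, 3) + (1, -1) (x) (0, 1) (x) (-18, -12), so rank(T) ≤ 2.
These bounds meet, so rank(T) = 2.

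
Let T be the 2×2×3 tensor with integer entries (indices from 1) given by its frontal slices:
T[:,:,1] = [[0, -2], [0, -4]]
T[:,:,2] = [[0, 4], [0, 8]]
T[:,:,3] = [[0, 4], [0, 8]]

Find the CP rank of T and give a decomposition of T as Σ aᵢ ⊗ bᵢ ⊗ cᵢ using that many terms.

Lower bound: T ≠ 0 (e.g. T[1,2,1] = -2), so rank(T) ≥ 1.
Upper bound: the mode-1 fibre T[:,2,1] = [-2, -4] gives a = (1, 2) (primitive direction); the mode-2 fibre T[1,:,1] = [0, -2] gives b = (0, 1); then c[k] = T[1,2,k] / (a[1]·b[2]) = [-2, 4, 4] / 1 = (-2, 4, 4).
Expanding (1, 2) ⊗ (0, 1) ⊗ (-2, 4, 4) reproduces all 12 entries of T, so T = (1, 2) ⊗ (0, 1) ⊗ (-2, 4, 4) and rank(T) ≤ 1.
These bounds meet, so rank(T) = 1.

rank(T) = 1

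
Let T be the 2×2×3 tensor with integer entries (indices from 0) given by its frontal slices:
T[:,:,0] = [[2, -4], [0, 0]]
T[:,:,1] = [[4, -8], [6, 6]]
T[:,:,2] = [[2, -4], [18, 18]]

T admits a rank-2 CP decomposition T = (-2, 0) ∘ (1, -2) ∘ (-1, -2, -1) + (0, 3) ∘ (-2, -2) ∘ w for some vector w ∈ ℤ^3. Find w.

Subtract the known terms from T to get the rank-1 residual R = (0, 3) ∘ (-2, -2) ∘ w, so R[i,j,k] = a[i]·b[j]·w[k]. Pick indices with nonzero a[1]·b[0] = (3)·(-2) = -6. Only the fibre through (1,0,·) is needed: R[1,0,:] = T[1,0,:] − Σₗ aₗ[1]bₗ[0]cₗ = [0, 6, 18] − (0)·(1)·(-1, -2, -1) = [0, 6, 18]. Then w[k] = R[1,0,k] / -6 for each k, giving w = [0, 6, 18] / -6 = (0, -1, -3).

w = (0, -1, -3)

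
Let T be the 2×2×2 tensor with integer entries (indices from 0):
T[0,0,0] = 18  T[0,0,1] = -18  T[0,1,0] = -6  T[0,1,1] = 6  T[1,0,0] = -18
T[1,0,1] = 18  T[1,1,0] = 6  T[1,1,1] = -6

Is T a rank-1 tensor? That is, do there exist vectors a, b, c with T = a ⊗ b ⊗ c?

Yes

The mode-1 fibre T[:,0,0] = [18, -18] gives a = (1, -1) (primitive direction); the mode-2 fibre T[0,:,0] = [18, -6] gives b = (3, -1); then c[k] = T[0,0,k] / (a[0]·b[0]) = [18, -18] / 3 = (6, -6).
Expanding (1, -1) ⊗ (3, -1) ⊗ (6, -6) reproduces all 8 entries of T, so T = (1, -1) ⊗ (3, -1) ⊗ (6, -6) and rank(T) ≤ 1.
Equivalently every frontal slice T[:,:,k] is c[k] times the rank-1 matrix (1, -1) ⊗ (3, -1). So T has rank 1 (it is nonzero).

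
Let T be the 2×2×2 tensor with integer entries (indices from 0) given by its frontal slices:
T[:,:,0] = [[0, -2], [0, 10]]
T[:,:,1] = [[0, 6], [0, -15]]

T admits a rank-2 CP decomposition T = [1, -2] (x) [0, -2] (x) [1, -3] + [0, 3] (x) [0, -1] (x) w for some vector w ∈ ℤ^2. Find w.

Subtract the known terms from T to get the rank-1 residual R = [0, 3] (x) [0, -1] (x) w, so R[i,j,k] = a[i]·b[j]·w[k]. Pick indices with nonzero a[1]·b[1] = (3)·(-1) = -3. Only the fibre through (1,1,·) is needed: R[1,1,:] = T[1,1,:] − Σₗ aₗ[1]bₗ[1]cₗ = [10, -15] − (-2)·(-2)·[1, -3] = [6, -3]. Then w[k] = R[1,1,k] / -3 for each k, giving w = [6, -3] / -3 = [-2, 1].

w = [-2, 1]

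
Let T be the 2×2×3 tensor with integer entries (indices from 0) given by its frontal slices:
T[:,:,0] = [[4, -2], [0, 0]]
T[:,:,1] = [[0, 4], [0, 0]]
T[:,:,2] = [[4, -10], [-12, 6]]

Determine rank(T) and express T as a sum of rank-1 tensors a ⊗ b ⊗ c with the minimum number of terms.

Lower bound: in the mode-3 unfolding of T (rows indexed by k, columns by (i,j)) the 3×3 minor on rows k ∈ {0, 1, 2}, columns (i,j) ∈ {(0,0), (0,1), (1,0)} is det [[4, -2, 0], [0, 4, 0], [4, -10, -12]] = -192 ≠ 0, so that unfolding has rank ≥ 3 and hence rank(T) ≥ 3 (CP rank is at least every unfolding rank, though it can be larger).
Upper bound: T is a sum of 3 rank-1 terms, T = [0, 1] ⊗ [2, -1] ⊗ [4, 0, -2] + [1, -2] ⊗ [2, -1] ⊗ [2, 0, 2] + [1, 0] ⊗ [0, 1] ⊗ [0, 4, -8] (written with every a and b primitive with positive leading entry and the scale carried by c; CP decompositions are not unique, and this one is verified by expanding entrywise), so rank(T) ≤ 3.
These bounds meet, so rank(T) = 3.

rank(T) = 3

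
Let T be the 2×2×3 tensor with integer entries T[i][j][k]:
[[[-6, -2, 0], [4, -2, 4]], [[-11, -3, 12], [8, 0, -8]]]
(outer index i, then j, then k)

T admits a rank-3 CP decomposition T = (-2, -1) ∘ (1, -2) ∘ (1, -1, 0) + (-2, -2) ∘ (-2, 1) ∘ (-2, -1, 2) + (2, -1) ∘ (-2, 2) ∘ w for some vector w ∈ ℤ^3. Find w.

Subtract the known terms from T to get the rank-1 residual R = (2, -1) ∘ (-2, 2) ∘ w, so R[i,j,k] = a[i]·b[j]·w[k]. Pick indices with nonzero a[0]·b[0] = (2)·(-2) = -4. Only the fibre through (0,0,·) is needed: R[0,0,:] = T[0,0,:] − Σₗ aₗ[0]bₗ[0]cₗ = [-6, -2, 0] − (-2)·(1)·(1, -1, 0) − (-2)·(-2)·(-2, -1, 2) = [4, 0, -8]. Then w[k] = R[0,0,k] / -4 for each k, giving w = [4, 0, -8] / -4 = (-1, 0, 2).

w = (-1, 0, 2)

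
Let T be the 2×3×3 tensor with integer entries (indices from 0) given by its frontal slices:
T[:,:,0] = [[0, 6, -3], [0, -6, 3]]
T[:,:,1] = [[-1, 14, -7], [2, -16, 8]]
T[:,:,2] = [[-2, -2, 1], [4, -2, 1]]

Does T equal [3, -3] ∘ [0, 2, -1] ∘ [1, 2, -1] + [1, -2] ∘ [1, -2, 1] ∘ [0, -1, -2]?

Yes

Reconstruct entrywise from the claimed factors. For example, T[0,2,1] = -7 and Σₗ aₗ[0]bₗ[2]cₗ[1] = (3)·(-1)·(2) + (1)·(1)·(-1) = -7; checking all 18 entries, every one matches. The claim holds.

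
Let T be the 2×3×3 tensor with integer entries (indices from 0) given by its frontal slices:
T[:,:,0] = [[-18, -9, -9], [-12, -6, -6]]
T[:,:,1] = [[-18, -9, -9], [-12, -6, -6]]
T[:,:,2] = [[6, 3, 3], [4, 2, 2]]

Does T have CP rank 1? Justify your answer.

If T = a ⊗ b ⊗ c then every fibre of T is a multiple of the corresponding factor, so read the factors off the fibres through the nonzero entry T[0,0,0] = -18.
The mode-1 fibre T[:,0,0] = [-18, -12] gives a = (3, 2) (primitive direction); the mode-2 fibre T[0,:,0] = [-18, -9, -9] gives b = (2, 1, 1); then c[k] = T[0,0,k] / (a[0]·b[0]) = [-18, -18, 6] / 6 = (-3, -3, 1).
Expanding (3, 2) ⊗ (2, 1, 1) ⊗ (-3, -3, 1) reproduces all 18 entries of T, so T = (3, 2) ⊗ (2, 1, 1) ⊗ (-3, -3, 1) and rank(T) ≤ 1.
Equivalently every frontal slice T[:,:,k] is c[k] times the rank-1 matrix (3, 2) ⊗ (2, 1, 1). So T has rank 1 (it is nonzero).

Yes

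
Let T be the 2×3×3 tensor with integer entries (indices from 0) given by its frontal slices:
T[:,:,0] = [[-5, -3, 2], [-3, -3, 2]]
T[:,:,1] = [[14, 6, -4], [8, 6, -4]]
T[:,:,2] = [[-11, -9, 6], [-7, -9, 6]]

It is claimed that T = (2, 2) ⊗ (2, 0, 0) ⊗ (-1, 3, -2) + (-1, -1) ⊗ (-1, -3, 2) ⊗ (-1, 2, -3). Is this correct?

Reconstruct entry (1,0,0) from the claimed factors: Σₗ aₗ[1]bₗ[0]cₗ[0] = (2)·(2)·(-1) + (-1)·(-1)·(-1) = -5, but T[1,0,0] = -3. The claim is false.

No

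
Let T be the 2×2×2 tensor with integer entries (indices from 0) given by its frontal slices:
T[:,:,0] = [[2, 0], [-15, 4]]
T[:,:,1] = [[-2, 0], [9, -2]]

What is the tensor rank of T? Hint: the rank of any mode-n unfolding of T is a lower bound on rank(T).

2

Lower bound: in the mode-1 unfolding of T (rows indexed by i, columns by (j,k)) the 2×2 minor on rows i ∈ {0, 1}, columns (j,k) ∈ {(0,0), (0,1)} is det [[2, -2], [-15, 9]] = -12 ≠ 0, so that unfolding has rank ≥ 2 and hence rank(T) ≥ 2 (CP rank is at least every unfolding rank, though it can be larger).
Upper bound: with S_k = T[:,:,k], the two rank-1 terms a₁b₁ᵀ, a₂b₂ᵀ are the rank-1 members of the pencil x·S₀ + y·S₁.
det(x·S₀ + y·S₁) is 8·x² − 12·xy + 4·y² = 4·(2·x − y)(x − y), vanishing at (x:y) = (1:2) and (1:1).
M₁ = S₀ + 2·S₁ = [[-2, 0], [3, 0]] = −[2, -3][1, 0]ᵀ and M₂ = S₀ + S₁ = [[0, 0], [-6, 2]] = (-2)·[0, 1][3, -1]ᵀ, so take a₁ = [2, -3], b₁ = [1, 0], a₂ = [0, 1], b₂ = [3, -1].
Each slice is an integer combination of E₁ = a₁b₁ᵀ and E₂ = a₂b₂ᵀ: S₀ = E₁ − 4·E₂, S₁ = −E₁ + 2·E₂; reading off coefficients, c₁ = [1, -1] and c₂ = [-4, 2].
Hence T = [2, -3] ⊗ [1, 0] ⊗ [1, -1] + [0, 1] ⊗ [3, -1] ⊗ [-4, 2], so rank(T) ≤ 2.
These bounds meet, so rank(T) = 2.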